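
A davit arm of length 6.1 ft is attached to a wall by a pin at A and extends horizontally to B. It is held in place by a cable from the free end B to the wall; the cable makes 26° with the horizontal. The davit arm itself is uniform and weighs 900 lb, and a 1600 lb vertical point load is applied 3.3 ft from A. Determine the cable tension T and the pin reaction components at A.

T = 3001 lb, A_x = 2697 lb, A_y = 1184 lb

ΣM about A: T·sin26°·6.1 − 900·3.05 − 1600·3.3 = 0 → T = 8025/(6.1·0.438371) = 3001.05 ≈ 3001 lb.
ΣF_x = 0: A_x − T·cos26° = 0 → A_x = 3001.05 × 0.898794 = 2697 lb.
ΣF_y = 0: A_y + T·sin26° − 900 − 1600 = 0 → A_y = 2500 − 3001.05 × 0.438371 = 1184 lb.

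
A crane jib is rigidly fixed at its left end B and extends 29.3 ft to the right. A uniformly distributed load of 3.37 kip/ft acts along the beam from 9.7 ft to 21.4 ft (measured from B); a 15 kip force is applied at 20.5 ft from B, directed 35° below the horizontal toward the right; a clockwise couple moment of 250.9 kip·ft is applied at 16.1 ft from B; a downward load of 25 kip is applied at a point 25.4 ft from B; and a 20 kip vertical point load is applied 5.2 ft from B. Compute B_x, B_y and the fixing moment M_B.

Resultant of the distributed load: 3.37 × 11.7 = 39.429 kip at 15.55 ft from B.
ΣF_x = 0: B_x + 15·cos35° = 0 → B_x = -12.29 kip.
ΣF_y = 0: B_y − 3.37·11.7 − 15·sin35° − 25 − 20 = 0 → B_y = 93.03 kip.
ΣM about B: M_B − (3.37·11.7)·15.55 − 15·sin35°·20.5 − 250.9 − 25·25.4 − 20·5.2 = 0 → M_B = 1779 kip·ft.

B_x = -12.29 kip, B_y = 93.03 kip, M_B = 1779 kip·ft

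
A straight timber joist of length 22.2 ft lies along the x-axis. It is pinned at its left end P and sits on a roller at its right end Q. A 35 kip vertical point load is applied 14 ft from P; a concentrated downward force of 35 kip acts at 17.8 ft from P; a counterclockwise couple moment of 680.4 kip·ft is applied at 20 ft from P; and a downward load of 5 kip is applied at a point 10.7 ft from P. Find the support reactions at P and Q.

P_x = 0, P_y = 53.10 kip, Q_y = 21.90 kip

Moments about P: Q_y·22.2 − 35·14 − 35·17.8 + 680.4 − 5·10.7 = 0 → Q_y = 486.1/22.2 = 21.8964 ≈ 21.90 kip.
ΣF_y = 0: P_y + 21.8964 − 35 − 35 − 5 = 0 → P_y = 53.10 kip.
ΣF_x = 0: no horizontal applied forces, so P_x = 0.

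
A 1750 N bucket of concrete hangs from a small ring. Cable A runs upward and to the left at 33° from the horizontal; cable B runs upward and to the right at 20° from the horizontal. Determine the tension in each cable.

ΣF_x = 0: −T_A·cos33° + T_B·cos20° = 0 → T_B = 0.892495·T_A.
ΣF_y = 0: T_A·sin33° + T_B·sin20° = 1750.
Substitute: T_A·(0.544639 + 0.892495·0.34202) = 1750 → T_A = 2059.09 ≈ 2059 N.
Then T_B = 0.892495 × 2059.09 = 1838 N.

T_A = 2059 N, T_B = 1838 N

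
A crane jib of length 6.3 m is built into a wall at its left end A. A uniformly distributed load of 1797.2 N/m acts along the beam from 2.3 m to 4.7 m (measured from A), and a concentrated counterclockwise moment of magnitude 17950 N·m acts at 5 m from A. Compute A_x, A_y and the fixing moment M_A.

A_x = 0, A_y = 4313 N, M_A = -2854 N·m

Resultant of the distributed load: 1797.2 × 2.4 = 4313.28 N at 3.5 m from A.
ΣF_x = 0: A_x = 0.
ΣF_y = 0: A_y − 1797.2·2.4 = 0 → A_y = 4313 N.
ΣM about A: M_A − (1797.2·2.4)·3.5 + 17950 = 0 → M_A = -2854 N·m.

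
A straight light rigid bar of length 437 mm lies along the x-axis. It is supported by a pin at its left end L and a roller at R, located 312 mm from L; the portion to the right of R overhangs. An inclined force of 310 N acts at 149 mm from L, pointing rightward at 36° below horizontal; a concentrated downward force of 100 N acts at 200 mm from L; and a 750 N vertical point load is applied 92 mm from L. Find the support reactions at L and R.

ΣM about L: R_y·312 − 310·sin36°·149 − 100·200 − 750·92 = 0 → R_y = 116150/312 = 372.276 ≈ 372.3 N.
ΣF_y = 0: L_y + 372.276 − 310·sin36° − 100 − 750 = 0 → L_y = 659.9 N.
ΣF_x = 0: L_x + 310·cos36° = 0 → L_x = -250.8 N.

L_x = -250.8 N, L_y = 659.9 N, R_y = 372.3 N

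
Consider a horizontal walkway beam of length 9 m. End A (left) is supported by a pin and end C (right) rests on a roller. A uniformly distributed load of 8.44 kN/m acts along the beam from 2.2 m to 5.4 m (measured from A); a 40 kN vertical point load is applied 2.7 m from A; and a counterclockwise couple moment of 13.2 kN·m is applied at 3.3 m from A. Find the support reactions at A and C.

Resultant of the distributed load: 8.44 × 3.2 = 27.008 kN at 3.8 m from A.
Moments about A: C_y·9 − (8.44·3.2)·3.8 − 40·2.7 + 13.2 = 0 → C_y = 197.4304/9 = 21.9367 ≈ 21.94 kN.
ΣF_y = 0: A_y + 21.9367 − 8.44·3.2 − 40 = 0 → A_y = 45.07 kN.
ΣF_x = 0: no horizontal applied forces, so A_x = 0.

A_x = 0, A_y = 45.07 kN, C_y = 21.94 kN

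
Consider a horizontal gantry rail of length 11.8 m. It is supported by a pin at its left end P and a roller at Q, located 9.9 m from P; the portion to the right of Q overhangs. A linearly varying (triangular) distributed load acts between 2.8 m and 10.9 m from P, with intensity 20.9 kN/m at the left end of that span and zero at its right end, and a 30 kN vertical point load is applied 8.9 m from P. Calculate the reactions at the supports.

P_x = 0, P_y = 40.65 kN, Q_y = 73.99 kN

Resultant of the triangular load: ½ × 20.9 × 8.1 = 84.645 kN, acting at 5.5 m from P (one-third of the span from the peak).
ΣM about P: Q_y·9.9 − (½·20.9·8.1)·5.5 − 30·8.9 = 0 → Q_y = 732.5475/9.9 = 73.9947 ≈ 73.99 kN.
ΣF_y = 0: P_y + 73.9947 − ½·20.9·8.1 − 30 = 0 → P_y = 40.65 kN.
ΣF_x = 0: no horizontal applied forces, so P_x = 0.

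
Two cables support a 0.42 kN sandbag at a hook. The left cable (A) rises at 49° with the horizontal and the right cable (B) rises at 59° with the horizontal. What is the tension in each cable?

T_A = 0.2274 kN, T_B = 0.2897 kN

ΣF_x = 0: −T_A·cos49° + T_B·cos59° = 0 → T_B = 1.27381·T_A.
ΣF_y = 0: T_A·sin49° + T_B·sin59° = 0.42.
Substitute: T_A·(0.75471 + 1.27381·0.857167) = 0.42 → T_A = 0.227448 ≈ 0.2274 kN.
Then T_B = 1.27381 × 0.227448 = 0.2897 kN.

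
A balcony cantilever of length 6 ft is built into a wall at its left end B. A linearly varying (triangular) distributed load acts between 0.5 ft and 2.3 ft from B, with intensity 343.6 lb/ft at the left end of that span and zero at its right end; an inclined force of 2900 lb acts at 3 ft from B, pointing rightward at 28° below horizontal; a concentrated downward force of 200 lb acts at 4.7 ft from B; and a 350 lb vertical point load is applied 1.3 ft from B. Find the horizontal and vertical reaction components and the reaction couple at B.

B_x = -2561 lb, B_y = 2221 lb, M_B = 5820 lb·ft

Resultant of the triangular load: ½ × 343.6 × 1.8 = 309.24 lb, acting at 1.1 ft from B (one-third of the span from the peak).
ΣF_x = 0: B_x + 2900·cos28° = 0 → B_x = -2561 lb.
ΣF_y = 0: B_y − ½·343.6·1.8 − 2900·sin28° − 200 − 350 = 0 → B_y = 2221 lb.
ΣM about B: M_B − (½·343.6·1.8)·1.1 − 2900·sin28°·3 − 200·4.7 − 350·1.3 = 0 → M_B = 5820 lb·ft.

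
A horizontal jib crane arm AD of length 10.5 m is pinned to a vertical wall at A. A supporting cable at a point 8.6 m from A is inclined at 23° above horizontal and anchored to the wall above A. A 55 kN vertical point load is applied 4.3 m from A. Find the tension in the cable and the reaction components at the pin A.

T = 70.38 kN, A_x = 64.79 kN, A_y = 27.50 kN

ΣM about A: T·sin23°·8.6 − 55·4.3 = 0 → T = 236.5/(8.6·0.390731) = 70.3809 ≈ 70.38 kN.
ΣF_x = 0: A_x − T·cos23° = 0 → A_x = 70.3809 × 0.920505 = 64.79 kN.
ΣF_y = 0: A_y + T·sin23° − 55 = 0 → A_y = 55 − 70.3809 × 0.390731 = 27.50 kN.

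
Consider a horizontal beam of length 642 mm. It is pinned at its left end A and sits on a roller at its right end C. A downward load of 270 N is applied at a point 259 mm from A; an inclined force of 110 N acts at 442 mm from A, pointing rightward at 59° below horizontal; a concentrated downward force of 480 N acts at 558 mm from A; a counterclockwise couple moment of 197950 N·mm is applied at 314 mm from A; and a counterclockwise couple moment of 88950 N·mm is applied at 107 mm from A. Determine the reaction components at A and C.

ΣM about A: C_y·642 − 270·259 − 110·sin59°·442 − 480·558 + 197950 + 88950 = 0 → C_y = 92545.5/642 = 144.152 ≈ 144.2 N.
ΣF_y = 0: A_y + 144.152 − 270 − 110·sin59° − 480 = 0 → A_y = 700.1 N.
ΣF_x = 0: A_x + 110·cos59° = 0 → A_x = -56.65 N.

A_x = -56.65 N, A_y = 700.1 N, C_y = 144.2 N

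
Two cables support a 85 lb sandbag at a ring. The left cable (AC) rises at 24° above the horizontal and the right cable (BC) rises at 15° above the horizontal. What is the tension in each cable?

ΣF_x = 0: −T_AC·cos24° + T_BC·cos15° = 0 → T_BC = 0.945772·T_AC.
ΣF_y = 0: T_AC·sin24° + T_BC·sin15° = 85.
Substitute: T_AC·(0.406737 + 0.945772·0.258819) = 85 → T_AC = 130.464 ≈ 130.5 lb.
Then T_BC = 0.945772 × 130.464 = 123.4 lb.

T_AC = 130.5 lb, T_BC = 123.4 lb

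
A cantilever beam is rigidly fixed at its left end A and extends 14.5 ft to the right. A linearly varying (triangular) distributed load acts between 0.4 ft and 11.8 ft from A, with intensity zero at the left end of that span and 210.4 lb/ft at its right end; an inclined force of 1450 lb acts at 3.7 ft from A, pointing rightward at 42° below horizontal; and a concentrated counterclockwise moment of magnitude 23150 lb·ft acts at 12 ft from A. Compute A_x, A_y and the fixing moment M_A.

Resultant of the triangular load: ½ × 210.4 × 11.4 = 1199.28 lb, acting at 8 ft from A (one-third of the span from the peak).
ΣF_x = 0: A_x + 1450·cos42° = 0 → A_x = -1078 lb.
ΣF_y = 0: A_y − ½·210.4·11.4 − 1450·sin42° = 0 → A_y = 2170 lb.
ΣM about A: M_A − (½·210.4·11.4)·8 − 1450·sin42°·3.7 + 23150 = 0 → M_A = -9966 lb·ft.

A_x = -1078 lb, A_y = 2170 lb, M_A = -9966 lb·ft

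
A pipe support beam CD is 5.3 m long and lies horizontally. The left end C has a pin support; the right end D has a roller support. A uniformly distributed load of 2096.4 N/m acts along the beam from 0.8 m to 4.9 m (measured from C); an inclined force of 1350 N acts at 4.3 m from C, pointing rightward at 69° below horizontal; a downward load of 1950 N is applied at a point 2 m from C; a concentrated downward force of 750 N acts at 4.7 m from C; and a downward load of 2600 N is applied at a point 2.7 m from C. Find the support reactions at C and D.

Resultant of the distributed load: 2096.4 × 4.1 = 8595.24 N at 2.85 m from C.
Moments about C: D_y·5.3 − (2096.4·4.1)·2.85 − 1350·sin69°·4.3 − 1950·2 − 750·4.7 − 2600·2.7 = 0 → D_y = 44360.9/5.3 = 8369.98 ≈ 8370 N.
ΣF_y = 0: C_y + 8369.98 − 2096.4·4.1 − 1350·sin69° − 1950 − 750 − 2600 = 0 → C_y = 6786 N.
ΣF_x = 0: C_x + 1350·cos69° = 0 → C_x = -483.8 N.

C_x = -483.8 N, C_y = 6786 N, D_y = 8370 N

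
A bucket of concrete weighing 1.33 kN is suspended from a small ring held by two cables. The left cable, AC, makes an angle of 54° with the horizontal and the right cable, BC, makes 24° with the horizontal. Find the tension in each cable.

T_AC = 1.242 kN, T_BC = 0.7992 kN

ΣF_x = 0: −T_AC·cos54° + T_BC·cos24° = 0 → T_BC = 0.643411·T_AC.
ΣF_y = 0: T_AC·sin54° + T_BC·sin24° = 1.33.
Substitute: T_AC·(0.809017 + 0.643411·0.406737) = 1.33 → T_AC = 1.24216 ≈ 1.242 kN.
Then T_BC = 0.643411 × 1.24216 = 0.7992 kN.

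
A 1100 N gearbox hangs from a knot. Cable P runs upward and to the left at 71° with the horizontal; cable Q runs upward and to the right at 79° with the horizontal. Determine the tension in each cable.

T_P = 419.8 N, T_Q = 716.2 N

ΣF_x = 0: −T_P·cos71° + T_Q·cos79° = 0 → T_Q = 1.70625·T_P.
ΣF_y = 0: T_P·sin71° + T_Q·sin79° = 1100.
Substitute: T_P·(0.945519 + 1.70625·0.981627) = 1100 → T_P = 419.78 ≈ 419.8 N.
Then T_Q = 1.70625 × 419.78 = 716.2 N.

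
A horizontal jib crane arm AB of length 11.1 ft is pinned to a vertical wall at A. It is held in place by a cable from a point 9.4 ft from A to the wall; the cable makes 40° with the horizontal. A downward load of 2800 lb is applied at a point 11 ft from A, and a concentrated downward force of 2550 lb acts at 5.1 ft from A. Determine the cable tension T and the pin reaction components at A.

ΣM about A: T·sin40°·9.4 − 2800·11 − 2550·5.1 = 0 → T = 43805/(9.4·0.642788) = 7249.83 ≈ 7250 lb.
ΣF_x = 0: A_x − T·cos40° = 0 → A_x = 7249.83 × 0.766044 = 5554 lb.
ΣF_y = 0: A_y + T·sin40° − 2800 − 2550 = 0 → A_y = 5350 − 7249.83 × 0.642788 = 689.9 lb.

T = 7250 lb, A_x = 5554 lb, A_y = 689.9 lb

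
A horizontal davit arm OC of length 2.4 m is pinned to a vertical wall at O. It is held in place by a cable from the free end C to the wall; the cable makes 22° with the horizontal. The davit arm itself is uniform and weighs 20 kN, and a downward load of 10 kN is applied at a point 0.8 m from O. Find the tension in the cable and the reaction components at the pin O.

T = 35.59 kN, O_x = 33.00 kN, O_y = 16.67 kN

ΣM about O: T·sin22°·2.4 − 20·1.2 − 10·0.8 = 0 → T = 32/(2.4·0.374607) = 35.5929 ≈ 35.59 kN.
ΣF_x = 0: O_x − T·cos22° = 0 → O_x = 35.5929 × 0.927184 = 33.00 kN.
ΣF_y = 0: O_y + T·sin22° − 20 − 10 = 0 → O_y = 30 − 35.5929 × 0.374607 = 16.67 kN.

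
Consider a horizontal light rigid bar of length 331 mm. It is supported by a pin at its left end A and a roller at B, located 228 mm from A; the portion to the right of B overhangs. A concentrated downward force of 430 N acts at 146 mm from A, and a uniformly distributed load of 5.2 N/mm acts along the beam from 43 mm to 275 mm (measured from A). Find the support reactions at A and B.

A_x = 0, A_y = 519.7 N, B_y = 1117 N

Resultant of the distributed load: 5.2 × 232 = 1206.4 N at 159 mm from A.
ΣM about A: B_y·228 − 430·146 − (5.2·232)·159 = 0 → B_y = 254597.6/228 = 1116.66 ≈ 1117 N.
ΣF_y = 0: A_y + 1116.66 − 430 − 5.2·232 = 0 → A_y = 519.7 N.
ΣF_x = 0: no horizontal applied forces, so A_x = 0.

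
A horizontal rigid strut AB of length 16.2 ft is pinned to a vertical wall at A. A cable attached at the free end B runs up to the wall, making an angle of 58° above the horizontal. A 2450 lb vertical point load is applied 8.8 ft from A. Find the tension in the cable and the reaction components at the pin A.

ΣM about A: T·sin58°·16.2 − 2450·8.8 = 0 → T = 21560/(16.2·0.848048) = 1569.33 ≈ 1569 lb.
ΣF_x = 0: A_x − T·cos58° = 0 → A_x = 1569.33 × 0.529919 = 831.6 lb.
ΣF_y = 0: A_y + T·sin58° − 2450 = 0 → A_y = 2450 − 1569.33 × 0.848048 = 1119 lb.

T = 1569 lb, A_x = 831.6 lb, A_y = 1119 lb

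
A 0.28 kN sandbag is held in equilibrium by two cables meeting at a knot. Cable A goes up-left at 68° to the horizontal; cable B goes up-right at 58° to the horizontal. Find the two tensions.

ΣF_x = 0: −T_A·cos68° + T_B·cos58° = 0 → T_B = 0.706913·T_A.
ΣF_y = 0: T_A·sin68° + T_B·sin58° = 0.28.
Substitute: T_A·(0.927184 + 0.706913·0.848048) = 0.28 → T_A = 0.183404 ≈ 0.1834 kN.
Then T_B = 0.706913 × 0.183404 = 0.1297 kN.

T_A = 0.1834 kN, T_B = 0.1297 kN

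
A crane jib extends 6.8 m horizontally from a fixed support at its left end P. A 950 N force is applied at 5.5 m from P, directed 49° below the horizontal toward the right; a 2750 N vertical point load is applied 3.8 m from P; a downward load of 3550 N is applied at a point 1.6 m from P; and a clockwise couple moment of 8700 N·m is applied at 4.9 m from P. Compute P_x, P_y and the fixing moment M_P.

P_x = -623.3 N, P_y = 7017 N, M_P = 28770 N·m

ΣF_x = 0: P_x + 950·cos49° = 0 → P_x = -623.3 N.
ΣF_y = 0: P_y − 950·sin49° − 2750 − 3550 = 0 → P_y = 7017 N.
ΣM about P: M_P − 950·sin49°·5.5 − 2750·3.8 − 3550·1.6 − 8700 = 0 → M_P = 28770 N·m.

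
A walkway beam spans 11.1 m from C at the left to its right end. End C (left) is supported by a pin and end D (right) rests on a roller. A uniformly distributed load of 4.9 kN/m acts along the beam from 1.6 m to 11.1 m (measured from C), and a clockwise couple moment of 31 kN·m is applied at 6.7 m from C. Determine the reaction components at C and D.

C_x = 0, C_y = 17.13 kN, D_y = 29.42 kN

Resultant of the distributed load: 4.9 × 9.5 = 46.55 kN at 6.35 m from C.
Taking moments about C: D_y·11.1 − (4.9·9.5)·6.35 − 31 = 0 → D_y = 326.5925/11.1 = 29.4227 ≈ 29.42 kN.
ΣF_y = 0: C_y + 29.4227 − 4.9·9.5 = 0 → C_y = 17.13 kN.
ΣF_x = 0: no horizontal applied forces, so C_x = 0.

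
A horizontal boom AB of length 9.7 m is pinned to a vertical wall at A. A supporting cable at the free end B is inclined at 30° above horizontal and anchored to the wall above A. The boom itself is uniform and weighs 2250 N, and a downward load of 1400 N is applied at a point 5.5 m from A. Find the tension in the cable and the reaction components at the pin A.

T = 3838 N, A_x = 3323 N, A_y = 1731 N

ΣM about A: T·sin30°·9.7 − 2250·4.85 − 1400·5.5 = 0 → T = 18612.5/(9.7·0.5) = 3837.63 ≈ 3838 N.
ΣF_x = 0: A_x − T·cos30° = 0 → A_x = 3837.63 × 0.866025 = 3323 N.
ΣF_y = 0: A_y + T·sin30° − 2250 − 1400 = 0 → A_y = 3650 − 3837.63 × 0.5 = 1731 N.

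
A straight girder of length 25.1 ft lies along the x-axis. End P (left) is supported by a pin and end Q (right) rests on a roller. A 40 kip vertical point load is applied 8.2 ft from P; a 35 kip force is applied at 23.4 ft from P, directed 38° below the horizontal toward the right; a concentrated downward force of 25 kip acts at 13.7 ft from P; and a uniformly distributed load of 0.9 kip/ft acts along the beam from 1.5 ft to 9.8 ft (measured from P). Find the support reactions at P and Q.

Resultant of the distributed load: 0.9 × 8.3 = 7.47 kip at 5.65 ft from P.
Moments about P: Q_y·25.1 − 40·8.2 − 35·sin38°·23.4 − 25·13.7 − (0.9·8.3)·5.65 = 0 → Q_y = 1216.93/25.1 = 48.4833 ≈ 48.48 kip.
ΣF_y = 0: P_y + 48.4833 − 40 − 35·sin38° − 25 − 0.9·8.3 = 0 → P_y = 45.53 kip.
ΣF_x = 0: P_x + 35·cos38° = 0 → P_x = -27.58 kip.

P_x = -27.58 kip, P_y = 45.53 kip, Q_y = 48.48 kip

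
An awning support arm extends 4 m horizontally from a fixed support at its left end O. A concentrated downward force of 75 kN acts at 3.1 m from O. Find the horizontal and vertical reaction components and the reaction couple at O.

O_x = 0, O_y = 75.00 kN, M_O = 232.5 kN·m

ΣF_x = 0: O_x = 0.
ΣF_y = 0: O_y − 75 = 0 → O_y = 75.00 kN.
ΣM about O: M_O − 75·3.1 = 0 → M_O = 232.5 kN·m.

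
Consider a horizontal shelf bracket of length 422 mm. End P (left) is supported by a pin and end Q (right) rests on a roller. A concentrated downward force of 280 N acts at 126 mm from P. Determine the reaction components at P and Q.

ΣM about P: Q_y·422 − 280·126 = 0 → Q_y = 35280/422 = 83.6019 ≈ 83.60 N.
ΣF_y = 0: P_y + 83.6019 − 280 = 0 → P_y = 196.4 N.
ΣF_x = 0: no horizontal applied forces, so P_x = 0.

P_x = 0, P_y = 196.4 N, Q_y = 83.60 N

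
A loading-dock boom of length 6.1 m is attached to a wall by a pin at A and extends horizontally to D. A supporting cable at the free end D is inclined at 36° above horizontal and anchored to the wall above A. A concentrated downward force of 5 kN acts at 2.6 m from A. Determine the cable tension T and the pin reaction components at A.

ΣM about A: T·sin36°·6.1 − 5·2.6 = 0 → T = 13/(6.1·0.587785) = 3.62573 ≈ 3.626 kN.
ΣF_x = 0: A_x − T·cos36° = 0 → A_x = 3.62573 × 0.809017 = 2.933 kN.
ΣF_y = 0: A_y + T·sin36° − 5 = 0 → A_y = 5 − 3.62573 × 0.587785 = 2.869 kN.

T = 3.626 kN, A_x = 2.933 kN, A_y = 2.869 kN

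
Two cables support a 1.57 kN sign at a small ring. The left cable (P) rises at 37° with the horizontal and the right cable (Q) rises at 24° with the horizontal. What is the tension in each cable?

ΣF_x = 0: −T_P·cos37° + T_Q·cos24° = 0 → T_Q = 0.874215·T_P.
ΣF_y = 0: T_P·sin37° + T_Q·sin24° = 1.57.
Substitute: T_P·(0.601815 + 0.874215·0.406737) = 1.57 → T_P = 1.63987 ≈ 1.640 kN.
Then T_Q = 0.874215 × 1.63987 = 1.434 kN.

T_P = 1.640 kN, T_Q = 1.434 kN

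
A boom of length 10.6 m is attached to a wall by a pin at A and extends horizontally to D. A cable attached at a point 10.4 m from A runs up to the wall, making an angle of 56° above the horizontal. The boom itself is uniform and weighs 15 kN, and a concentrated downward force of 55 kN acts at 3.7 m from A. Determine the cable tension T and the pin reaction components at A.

ΣM about A: T·sin56°·10.4 − 15·5.3 − 55·3.7 = 0 → T = 283/(10.4·0.829038) = 32.823 ≈ 32.82 kN.
ΣF_x = 0: A_x − T·cos56° = 0 → A_x = 32.823 × 0.559193 = 18.35 kN.
ΣF_y = 0: A_y + T·sin56° − 15 − 55 = 0 → A_y = 70 − 32.823 × 0.829038 = 42.79 kN.

T = 32.82 kN, A_x = 18.35 kN, A_y = 42.79 kN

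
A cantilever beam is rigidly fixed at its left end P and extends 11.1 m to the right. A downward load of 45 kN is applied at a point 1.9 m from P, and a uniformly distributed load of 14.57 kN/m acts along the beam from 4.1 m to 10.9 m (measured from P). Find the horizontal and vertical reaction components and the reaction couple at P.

Resultant of the distributed load: 14.57 × 6.8 = 99.076 kN at 7.5 m from P.
ΣF_x = 0: P_x = 0.
ΣF_y = 0: P_y − 45 − 14.57·6.8 = 0 → P_y = 144.1 kN.
ΣM about P: M_P − 45·1.9 − (14.57·6.8)·7.5 = 0 → M_P = 828.6 kN·m.

P_x = 0, P_y = 144.1 kN, M_P = 828.6 kN·m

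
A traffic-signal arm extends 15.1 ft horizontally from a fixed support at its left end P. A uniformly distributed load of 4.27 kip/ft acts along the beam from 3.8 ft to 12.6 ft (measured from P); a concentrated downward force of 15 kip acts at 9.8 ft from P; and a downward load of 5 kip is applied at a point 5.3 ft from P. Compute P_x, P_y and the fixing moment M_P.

Resultant of the distributed load: 4.27 × 8.8 = 37.576 kip at 8.2 ft from P.
ΣF_x = 0: P_x = 0.
ΣF_y = 0: P_y − 4.27·8.8 − 15 − 5 = 0 → P_y = 57.58 kip.
ΣM about P: M_P − (4.27·8.8)·8.2 − 15·9.8 − 5·5.3 = 0 → M_P = 481.6 kip·ft.

P_x = 0, P_y = 57.58 kip, M_P = 481.6 kip·ft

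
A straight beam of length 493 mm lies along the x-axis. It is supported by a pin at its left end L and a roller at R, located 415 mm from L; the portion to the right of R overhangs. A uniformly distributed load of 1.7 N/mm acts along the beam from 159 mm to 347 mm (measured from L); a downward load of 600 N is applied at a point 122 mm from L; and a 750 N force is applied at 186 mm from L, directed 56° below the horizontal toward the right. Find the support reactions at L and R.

L_x = -419.4 N, L_y = 891.5 N, R_y = 649.9 N

Resultant of the distributed load: 1.7 × 188 = 319.6 N at 253 mm from L.
Taking moments about L: R_y·415 − (1.7·188)·253 − 600·122 − 750·sin56°·186 = 0 → R_y = 269710/415 = 649.904 ≈ 649.9 N.
ΣF_y = 0: L_y + 649.904 − 1.7·188 − 600 − 750·sin56° = 0 → L_y = 891.5 N.
ΣF_x = 0: L_x + 750·cos56° = 0 → L_x = -419.4 N.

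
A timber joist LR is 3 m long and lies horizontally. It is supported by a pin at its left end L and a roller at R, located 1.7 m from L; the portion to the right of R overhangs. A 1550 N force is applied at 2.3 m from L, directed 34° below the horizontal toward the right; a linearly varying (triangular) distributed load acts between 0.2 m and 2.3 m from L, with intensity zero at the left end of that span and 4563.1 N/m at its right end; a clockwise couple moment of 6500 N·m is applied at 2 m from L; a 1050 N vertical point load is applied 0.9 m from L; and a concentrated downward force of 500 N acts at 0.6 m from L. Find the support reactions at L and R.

L_x = -1285 N, L_y = -3030 N, R_y = 10240 N

Resultant of the triangular load: ½ × 4563.1 × 2.1 = 4791.255 N, acting at 1.6 m from L (one-third of the span from the peak).
ΣM about L: R_y·1.7 − 1550·sin34°·2.3 − (½·4563.1·2.1)·1.6 − 6500 − 1050·0.9 − 500·0.6 = 0 → R_y = 17404.5/1.7 = 10237.9 ≈ 10240 N.
ΣF_y = 0: L_y + 10237.9 − 1550·sin34° − ½·4563.1·2.1 − 1050 − 500 = 0 → L_y = -3030 N.
ΣF_x = 0: L_x + 1550·cos34° = 0 → L_x = -1285 N.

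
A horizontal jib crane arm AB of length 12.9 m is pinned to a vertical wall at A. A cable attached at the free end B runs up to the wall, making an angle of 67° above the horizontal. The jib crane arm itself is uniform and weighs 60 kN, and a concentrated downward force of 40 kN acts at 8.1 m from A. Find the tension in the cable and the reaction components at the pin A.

ΣM about A: T·sin67°·12.9 − 60·6.45 − 40·8.1 = 0 → T = 711/(12.9·0.920505) = 59.8761 ≈ 59.88 kN.
ΣF_x = 0: A_x − T·cos67° = 0 → A_x = 59.8761 × 0.390731 = 23.40 kN.
ΣF_y = 0: A_y + T·sin67° − 60 − 40 = 0 → A_y = 100 − 59.8761 × 0.920505 = 44.88 kN.

T = 59.88 kN, A_x = 23.40 kN, A_y = 44.88 kN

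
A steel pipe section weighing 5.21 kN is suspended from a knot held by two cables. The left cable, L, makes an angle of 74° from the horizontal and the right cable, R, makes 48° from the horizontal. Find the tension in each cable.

ΣF_x = 0: −T_L·cos74° + T_R·cos48° = 0 → T_R = 0.411934·T_L.
ΣF_y = 0: T_L·sin74° + T_R·sin48° = 5.21.
Substitute: T_L·(0.961262 + 0.411934·0.743145) = 5.21 → T_L = 4.11081 ≈ 4.111 kN.
Then T_R = 0.411934 × 4.11081 = 1.693 kN.

T_L = 4.111 kN, T_R = 1.693 kN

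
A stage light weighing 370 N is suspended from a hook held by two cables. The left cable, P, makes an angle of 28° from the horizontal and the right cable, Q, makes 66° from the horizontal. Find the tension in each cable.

T_P = 150.9 N, T_Q = 327.5 N

ΣF_x = 0: −T_P·cos28° + T_Q·cos66° = 0 → T_Q = 2.17081·T_P.
ΣF_y = 0: T_P·sin28° + T_Q·sin66° = 370.
Substitute: T_P·(0.469472 + 2.17081·0.913545) = 370 → T_P = 150.86 ≈ 150.9 N.
Then T_Q = 2.17081 × 150.86 = 327.5 N.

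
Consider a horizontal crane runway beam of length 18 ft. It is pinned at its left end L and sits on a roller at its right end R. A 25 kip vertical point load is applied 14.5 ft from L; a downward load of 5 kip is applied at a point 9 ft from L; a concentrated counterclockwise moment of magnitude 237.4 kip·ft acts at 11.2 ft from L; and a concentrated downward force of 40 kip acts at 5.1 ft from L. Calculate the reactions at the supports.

L_x = 0, L_y = 49.22 kip, R_y = 20.78 kip

Taking moments about L: R_y·18 − 25·14.5 − 5·9 + 237.4 − 40·5.1 = 0 → R_y = 374.1/18 = 20.7833 ≈ 20.78 kip.
ΣF_y = 0: L_y + 20.7833 − 25 − 5 − 40 = 0 → L_y = 49.22 kip.
ΣF_x = 0: no horizontal applied forces, so L_x = 0.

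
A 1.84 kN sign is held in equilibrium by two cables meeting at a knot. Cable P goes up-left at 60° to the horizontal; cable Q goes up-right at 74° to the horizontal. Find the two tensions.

ΣF_x = 0: −T_P·cos60° + T_Q·cos74° = 0 → T_Q = 1.81398·T_P.
ΣF_y = 0: T_P·sin60° + T_Q·sin74° = 1.84.
Substitute: T_P·(0.866025 + 1.81398·0.961262) = 1.84 → T_P = 0.705052 ≈ 0.7051 kN.
Then T_Q = 1.81398 × 0.705052 = 1.279 kN.

T_P = 0.7051 kN, T_Q = 1.279 kN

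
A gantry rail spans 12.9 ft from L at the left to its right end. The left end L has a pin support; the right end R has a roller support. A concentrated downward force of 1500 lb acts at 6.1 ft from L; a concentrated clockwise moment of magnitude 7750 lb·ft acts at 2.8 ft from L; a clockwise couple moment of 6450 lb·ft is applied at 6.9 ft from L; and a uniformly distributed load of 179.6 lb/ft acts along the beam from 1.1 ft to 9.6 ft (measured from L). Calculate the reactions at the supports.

Resultant of the distributed load: 179.6 × 8.5 = 1526.6 lb at 5.35 ft from L.
Taking moments about L: R_y·12.9 − 1500·6.1 − 7750 − 6450 − (179.6·8.5)·5.35 = 0 → R_y = 31517.31/12.9 = 2443.2 ≈ 2443 lb.
ΣF_y = 0: L_y + 2443.2 − 1500 − 179.6·8.5 = 0 → L_y = 583.4 lb.
ΣF_x = 0: no horizontal applied forces, so L_x = 0.

L_x = 0, L_y = 583.4 lb, R_y = 2443 lb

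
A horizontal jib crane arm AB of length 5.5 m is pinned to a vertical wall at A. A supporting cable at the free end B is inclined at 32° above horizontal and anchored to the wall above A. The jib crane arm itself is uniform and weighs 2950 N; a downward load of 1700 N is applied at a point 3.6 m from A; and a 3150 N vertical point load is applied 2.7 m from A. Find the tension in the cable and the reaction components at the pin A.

ΣM about A: T·sin32°·5.5 − 2950·2.75 − 1700·3.6 − 3150·2.7 = 0 → T = 22737.5/(5.5·0.529919) = 7801.36 ≈ 7801 N.
ΣF_x = 0: A_x − T·cos32° = 0 → A_x = 7801.36 × 0.848048 = 6616 N.
ΣF_y = 0: A_y + T·sin32° − 2950 − 1700 − 3150 = 0 → A_y = 7800 − 7801.36 × 0.529919 = 3666 N.

T = 7801 N, A_x = 6616 N, A_y = 3666 N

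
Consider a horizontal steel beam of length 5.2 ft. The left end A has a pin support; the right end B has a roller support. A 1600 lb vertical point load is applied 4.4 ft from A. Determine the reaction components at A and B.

A_x = 0, A_y = 246.2 lb, B_y = 1354 lb

Taking moments about A: B_y·5.2 − 1600·4.4 = 0 → B_y = 7040/5.2 = 1353.85 ≈ 1354 lb.
ΣF_y = 0: A_y + 1353.85 − 1600 = 0 → A_y = 246.2 lb.
ΣF_x = 0: no horizontal applied forces, so A_x = 0.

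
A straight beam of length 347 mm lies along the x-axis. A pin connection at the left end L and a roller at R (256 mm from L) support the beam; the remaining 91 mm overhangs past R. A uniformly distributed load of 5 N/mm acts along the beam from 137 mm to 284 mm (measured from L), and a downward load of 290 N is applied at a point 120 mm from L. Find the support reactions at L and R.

Resultant of the distributed load: 5 × 147 = 735 N at 210.5 mm from L.
ΣM about L: R_y·256 − (5·147)·210.5 − 290·120 = 0 → R_y = 189517.5/256 = 740.303 ≈ 740.3 N.
ΣF_y = 0: L_y + 740.303 − 5·147 − 290 = 0 → L_y = 284.7 N.
ΣF_x = 0: no horizontal applied forces, so L_x = 0.

L_x = 0, L_y = 284.7 N, R_y = 740.3 N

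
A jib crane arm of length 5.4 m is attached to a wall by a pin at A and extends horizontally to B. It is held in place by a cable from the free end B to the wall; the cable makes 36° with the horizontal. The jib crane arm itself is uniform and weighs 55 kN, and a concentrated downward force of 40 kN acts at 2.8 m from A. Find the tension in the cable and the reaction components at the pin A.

T = 82.07 kN, A_x = 66.40 kN, A_y = 46.76 kN

ΣM about A: T·sin36°·5.4 − 55·2.7 − 40·2.8 = 0 → T = 260.5/(5.4·0.587785) = 82.0721 ≈ 82.07 kN.
ΣF_x = 0: A_x − T·cos36° = 0 → A_x = 82.0721 × 0.809017 = 66.40 kN.
ΣF_y = 0: A_y + T·sin36° − 55 − 40 = 0 → A_y = 95 − 82.0721 × 0.587785 = 46.76 kN.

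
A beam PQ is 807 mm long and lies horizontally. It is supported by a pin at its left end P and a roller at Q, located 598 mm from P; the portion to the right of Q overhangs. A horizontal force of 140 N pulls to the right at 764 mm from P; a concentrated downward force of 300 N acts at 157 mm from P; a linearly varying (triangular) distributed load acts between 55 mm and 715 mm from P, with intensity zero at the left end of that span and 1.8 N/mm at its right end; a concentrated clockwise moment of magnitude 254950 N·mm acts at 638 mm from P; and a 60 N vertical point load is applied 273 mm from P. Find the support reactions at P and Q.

Resultant of the triangular load: ½ × 1.8 × 660 = 594 N, acting at 495 mm from P (one-third of the span from the peak).
ΣM about P: Q_y·598 − 300·157 − (½·1.8·660)·495 − 254950 − 60·273 = 0 → Q_y = 612460/598 = 1024.18 ≈ 1024 N.
ΣF_y = 0: P_y + 1024.18 − 300 − ½·1.8·660 − 60 = 0 → P_y = -70.18 N.
ΣF_x = 0: P_x + 140 = 0 → P_x = -140.0 N.

P_x = -140.0 N, P_y = -70.18 N, Q_y = 1024 N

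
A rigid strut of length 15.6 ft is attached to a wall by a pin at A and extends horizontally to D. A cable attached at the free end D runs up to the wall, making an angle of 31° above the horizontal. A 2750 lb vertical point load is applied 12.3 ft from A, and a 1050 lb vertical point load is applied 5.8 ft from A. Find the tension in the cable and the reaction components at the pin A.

ΣM about A: T·sin31°·15.6 − 2750·12.3 − 1050·5.8 = 0 → T = 39915/(15.6·0.515038) = 4967.89 ≈ 4968 lb.
ΣF_x = 0: A_x − T·cos31° = 0 → A_x = 4967.89 × 0.857167 = 4258 lb.
ΣF_y = 0: A_y + T·sin31° − 2750 − 1050 = 0 → A_y = 3800 − 4967.89 × 0.515038 = 1241 lb.

T = 4968 lb, A_x = 4258 lb, A_y = 1241 lb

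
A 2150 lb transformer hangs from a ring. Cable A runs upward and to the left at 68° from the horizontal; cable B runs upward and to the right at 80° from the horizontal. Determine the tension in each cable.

ΣF_x = 0: −T_A·cos68° + T_B·cos80° = 0 → T_B = 2.15727·T_A.
ΣF_y = 0: T_A·sin68° + T_B·sin80° = 2150.
Substitute: T_A·(0.927184 + 2.15727·0.984808) = 2150 → T_A = 704.53 ≈ 704.5 lb.
Then T_B = 2.15727 × 704.53 = 1520 lb.

T_A = 704.5 lb, T_B = 1520 lb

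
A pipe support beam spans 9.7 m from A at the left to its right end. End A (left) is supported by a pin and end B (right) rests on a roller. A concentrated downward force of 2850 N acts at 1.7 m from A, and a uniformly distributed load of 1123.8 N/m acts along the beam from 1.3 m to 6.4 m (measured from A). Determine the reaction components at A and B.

Resultant of the distributed load: 1123.8 × 5.1 = 5731.38 N at 3.85 m from A.
Moments about A: B_y·9.7 − 2850·1.7 − (1123.8·5.1)·3.85 = 0 → B_y = 26910.813/9.7 = 2774.31 ≈ 2774 N.
ΣF_y = 0: A_y + 2774.31 − 2850 − 1123.8·5.1 = 0 → A_y = 5807 N.
ΣF_x = 0: no horizontal applied forces, so A_x = 0.

A_x = 0, A_y = 5807 N, B_y = 2774 N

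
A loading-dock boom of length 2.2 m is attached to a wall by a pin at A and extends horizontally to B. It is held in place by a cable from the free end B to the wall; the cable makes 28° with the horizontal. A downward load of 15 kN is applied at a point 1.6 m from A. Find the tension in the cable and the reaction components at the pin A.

T = 23.24 kN, A_x = 20.52 kN, A_y = 4.091 kN

ΣM about A: T·sin28°·2.2 − 15·1.6 = 0 → T = 24/(2.2·0.469472) = 23.2369 ≈ 23.24 kN.
ΣF_x = 0: A_x − T·cos28° = 0 → A_x = 23.2369 × 0.882948 = 20.52 kN.
ΣF_y = 0: A_y + T·sin28° − 15 = 0 → A_y = 15 − 23.2369 × 0.469472 = 4.091 kN.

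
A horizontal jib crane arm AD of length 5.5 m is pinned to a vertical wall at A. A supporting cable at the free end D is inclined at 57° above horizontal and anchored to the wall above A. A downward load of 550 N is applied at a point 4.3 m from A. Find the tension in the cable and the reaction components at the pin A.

T = 512.7 N, A_x = 279.2 N, A_y = 120.0 N

ΣM about A: T·sin57°·5.5 − 550·4.3 = 0 → T = 2365/(5.5·0.838671) = 512.716 ≈ 512.7 N.
ΣF_x = 0: A_x − T·cos57° = 0 → A_x = 512.716 × 0.544639 = 279.2 N.
ΣF_y = 0: A_y + T·sin57° − 550 = 0 → A_y = 550 − 512.716 × 0.838671 = 120.0 N.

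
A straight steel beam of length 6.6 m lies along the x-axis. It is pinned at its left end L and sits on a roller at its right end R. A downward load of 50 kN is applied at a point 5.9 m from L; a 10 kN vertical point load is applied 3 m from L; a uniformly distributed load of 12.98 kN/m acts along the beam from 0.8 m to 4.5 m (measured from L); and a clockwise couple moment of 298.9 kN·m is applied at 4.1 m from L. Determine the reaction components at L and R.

Resultant of the distributed load: 12.98 × 3.7 = 48.026 kN at 2.65 m from L.
Taking moments about L: R_y·6.6 − 50·5.9 − 10·3 − (12.98·3.7)·2.65 − 298.9 = 0 → R_y = 751.1689/6.6 = 113.813 ≈ 113.8 kN.
ΣF_y = 0: L_y + 113.813 − 50 − 10 − 12.98·3.7 = 0 → L_y = -5.787 kN.
ΣF_x = 0: no horizontal applied forces, so L_x = 0.

L_x = 0, L_y = -5.787 kN, R_y = 113.8 kN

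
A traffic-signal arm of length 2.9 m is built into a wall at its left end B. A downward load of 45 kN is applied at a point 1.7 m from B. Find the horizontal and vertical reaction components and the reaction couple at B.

B_x = 0, B_y = 45.00 kN, M_B = 76.50 kN·m

ΣF_x = 0: B_x = 0.
ΣF_y = 0: B_y − 45 = 0 → B_y = 45.00 kN.
ΣM about B: M_B − 45·1.7 = 0 → M_B = 76.50 kN·m.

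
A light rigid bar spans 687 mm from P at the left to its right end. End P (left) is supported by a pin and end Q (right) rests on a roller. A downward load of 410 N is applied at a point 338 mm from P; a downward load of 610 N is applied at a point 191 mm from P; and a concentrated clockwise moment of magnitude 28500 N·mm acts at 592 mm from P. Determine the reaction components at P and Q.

P_x = 0, P_y = 607.2 N, Q_y = 412.8 N

ΣM about P: Q_y·687 − 410·338 − 610·191 − 28500 = 0 → Q_y = 283590/687 = 412.795 ≈ 412.8 N.
ΣF_y = 0: P_y + 412.795 − 410 − 610 = 0 → P_y = 607.2 N.
ΣF_x = 0: no horizontal applied forces, so P_x = 0.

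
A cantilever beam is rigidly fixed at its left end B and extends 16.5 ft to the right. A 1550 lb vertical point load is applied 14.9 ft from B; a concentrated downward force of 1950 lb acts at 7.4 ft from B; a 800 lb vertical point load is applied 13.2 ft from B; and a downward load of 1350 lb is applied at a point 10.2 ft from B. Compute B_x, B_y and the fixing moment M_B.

ΣF_x = 0: B_x = 0.
ΣF_y = 0: B_y − 1550 − 1950 − 800 − 1350 = 0 → B_y = 5650 lb.
ΣM about B: M_B − 1550·14.9 − 1950·7.4 − 800·13.2 − 1350·10.2 = 0 → M_B = 61860 lb·ft.

B_x = 0, B_y = 5650 lb, M_B = 61860 lb·ft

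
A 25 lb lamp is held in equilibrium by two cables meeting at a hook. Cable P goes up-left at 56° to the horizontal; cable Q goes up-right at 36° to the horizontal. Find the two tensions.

T_P = 20.24 lb, T_Q = 13.99 lb

ΣF_x = 0: −T_P·cos56° + T_Q·cos36° = 0 → T_Q = 0.6912·T_P.
ΣF_y = 0: T_P·sin56° + T_Q·sin36° = 25.
Substitute: T_P·(0.829038 + 0.6912·0.587785) = 25 → T_P = 20.2378 ≈ 20.24 lb.
Then T_Q = 0.6912 × 20.2378 = 13.99 lb.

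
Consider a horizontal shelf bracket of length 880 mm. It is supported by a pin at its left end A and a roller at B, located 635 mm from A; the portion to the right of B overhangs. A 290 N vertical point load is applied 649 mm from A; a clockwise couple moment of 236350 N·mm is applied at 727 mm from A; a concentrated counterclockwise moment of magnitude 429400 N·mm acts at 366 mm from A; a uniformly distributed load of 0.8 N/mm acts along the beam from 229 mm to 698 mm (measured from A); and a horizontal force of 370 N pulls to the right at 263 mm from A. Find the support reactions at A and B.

A_x = -370.0 N, A_y = 399.0 N, B_y = 266.2 N

Resultant of the distributed load: 0.8 × 469 = 375.2 N at 463.5 mm from A.
Moments about A: B_y·635 − 290·649 − 236350 + 429400 − (0.8·469)·463.5 = 0 → B_y = 169065.2/635 = 266.244 ≈ 266.2 N.
ΣF_y = 0: A_y + 266.244 − 290 − 0.8·469 = 0 → A_y = 399.0 N.
ΣF_x = 0: A_x + 370 = 0 → A_x = -370.0 N.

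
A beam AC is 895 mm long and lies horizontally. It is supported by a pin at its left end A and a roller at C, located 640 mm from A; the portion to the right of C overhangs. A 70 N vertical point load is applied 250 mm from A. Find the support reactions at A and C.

ΣM about A: C_y·640 − 70·250 = 0 → C_y = 17500/640 = 27.3438 ≈ 27.34 N.
ΣF_y = 0: A_y + 27.3438 − 70 = 0 → A_y = 42.66 N.
ΣF_x = 0: no horizontal applied forces, so A_x = 0.

A_x = 0, A_y = 42.66 N, C_y = 27.34 N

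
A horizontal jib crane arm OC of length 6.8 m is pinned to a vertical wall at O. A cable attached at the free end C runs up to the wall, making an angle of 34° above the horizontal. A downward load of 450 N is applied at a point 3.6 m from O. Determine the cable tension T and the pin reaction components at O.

ΣM about O: T·sin34°·6.8 − 450·3.6 = 0 → T = 1620/(6.8·0.559193) = 426.034 ≈ 426.0 N.
ΣF_x = 0: O_x − T·cos34° = 0 → O_x = 426.034 × 0.829038 = 353.2 N.
ΣF_y = 0: O_y + T·sin34° − 450 = 0 → O_y = 450 − 426.034 × 0.559193 = 211.8 N.

T = 426.0 N, O_x = 353.2 N, O_y = 211.8 N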